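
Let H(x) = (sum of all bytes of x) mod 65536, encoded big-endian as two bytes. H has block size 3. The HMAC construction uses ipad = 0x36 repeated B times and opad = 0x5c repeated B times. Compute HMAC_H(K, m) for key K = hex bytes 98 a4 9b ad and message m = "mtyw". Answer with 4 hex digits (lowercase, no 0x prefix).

0281

Key hex bytes 98 a4 9b ad is 4 bytes > B = 3, so hash it first: H(key) = 02 84, then zero-pad to 3 bytes: K' = 02 84 00.
K' ⊕ ipad = 34 b2 36.  K' ⊕ opad = 5e d8 5c.
Inner input = (K'⊕ipad) ∥ m = 34 b2 36 ∥ 6d 74 79 77.
Inner hash: sum = 52+178+54+109+116+121+119 = 749 → 02 ed.
Outer input = (K'⊕opad) ∥ inner = 5e d8 5c ∥ 02 ed.
Outer hash (tag): sum = 94+216+92+2+237 = 641 → 02 81.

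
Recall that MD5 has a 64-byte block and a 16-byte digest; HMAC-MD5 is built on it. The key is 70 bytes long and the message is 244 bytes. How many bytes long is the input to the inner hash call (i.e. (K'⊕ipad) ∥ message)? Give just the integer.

308

Key is 70 > 64 bytes, so it is hashed to 16 bytes then zero-padded to 64: |K'| = 64.
Inner input = (K'⊕ipad) ∥ m → 64 + 244 = 308 bytes.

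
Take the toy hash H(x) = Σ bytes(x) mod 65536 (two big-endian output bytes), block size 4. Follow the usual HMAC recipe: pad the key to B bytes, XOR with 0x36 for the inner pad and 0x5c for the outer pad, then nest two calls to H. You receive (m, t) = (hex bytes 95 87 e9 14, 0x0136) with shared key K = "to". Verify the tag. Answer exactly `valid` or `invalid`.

valid

Key "to" = 74 6f is 2 bytes ≤ B = 4; zero-pad to 4 bytes: K' = 74 6f 00 00.
K' ⊕ ipad = 42 59 36 36; K' ⊕ opad = 28 33 5c 5c.
Inner hash: sum = 66+89+54+54+149+135+233+20 = 800 → 03 20.
Outer hash (recomputed tag): sum = 40+51+92+92+3+32 = 310 → 01 36.
Recomputed tag = 0136; claimed = 0136 → match.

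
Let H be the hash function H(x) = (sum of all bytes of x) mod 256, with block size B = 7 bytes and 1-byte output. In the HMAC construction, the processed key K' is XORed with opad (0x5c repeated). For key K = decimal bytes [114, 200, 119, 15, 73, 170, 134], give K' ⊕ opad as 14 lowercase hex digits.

Key decimal bytes [114, 200, 119, 15, 73, 170, 134] = 72 c8 77 0f 49 aa 86 is exactly B = 7 bytes: K' = 72 c8 77 0f 49 aa 86.
XOR each byte with 0x5c: 72⊕5c=2e, c8⊕5c=94, 77⊕5c=2b, 0f⊕5c=53, 49⊕5c=15, aa⊕5c=f6, 86⊕5c=da.

2e942b5315f6da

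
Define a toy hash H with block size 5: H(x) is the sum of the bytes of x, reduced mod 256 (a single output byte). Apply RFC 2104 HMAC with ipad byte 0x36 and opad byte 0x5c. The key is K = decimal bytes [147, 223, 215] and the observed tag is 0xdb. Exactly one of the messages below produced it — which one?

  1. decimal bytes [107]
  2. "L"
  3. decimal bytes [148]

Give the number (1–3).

1

Key decimal bytes [147, 223, 215] = 93 df d7 is 3 bytes ≤ B = 5; zero-pad to 5 bytes: K' = 93 df d7 00 00.
K' ⊕ ipad = a5 e9 e1 36 36; K' ⊕ opad = cf 83 8b 5c 5c.
m1: inner = H(a5 e9 e1 36 36 6b) = 46; tag = H(cf 83 8b 5c 5c 46) = db ← matches
m2: inner = H(a5 e9 e1 36 36 4c) = 27; tag = H(cf 83 8b 5c 5c 27) = bc
m3: inner = H(a5 e9 e1 36 36 94) = 6f; tag = H(cf 83 8b 5c 5c 6f) = 04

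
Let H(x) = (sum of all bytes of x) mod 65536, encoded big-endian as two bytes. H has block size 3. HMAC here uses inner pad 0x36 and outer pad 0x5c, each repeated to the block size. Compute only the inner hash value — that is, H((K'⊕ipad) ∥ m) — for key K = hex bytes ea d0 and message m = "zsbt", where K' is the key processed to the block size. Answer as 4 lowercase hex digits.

03bb

Key hex bytes ea d0 is 2 bytes ≤ B = 3; zero-pad to 3 bytes: K' = ea d0 00.
K' ⊕ ipad = dc e6 36.
Inner input = dc e6 36 ∥ 7a 73 62 74.
Inner hash: sum = 220+230+54+122+115+98+116 = 955 → 03 bb.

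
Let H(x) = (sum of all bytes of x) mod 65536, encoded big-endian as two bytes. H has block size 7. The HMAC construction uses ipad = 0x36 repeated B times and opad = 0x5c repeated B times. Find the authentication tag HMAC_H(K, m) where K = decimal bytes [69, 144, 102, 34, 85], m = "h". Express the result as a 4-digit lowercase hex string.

0314

Key decimal bytes [69, 144, 102, 34, 85] = 45 90 66 22 55 is 5 bytes ≤ B = 7; zero-pad to 7 bytes: K' = 45 90 66 22 55 00 00.
K' ⊕ ipad = 73 a6 50 14 63 36 36.  K' ⊕ opad = 19 cc 3a 7e 09 5c 5c.
Inner input = (K'⊕ipad) ∥ m = 73 a6 50 14 63 36 36 ∥ 68.
Inner hash: sum = 115+166+80+20+99+54+54+104 = 692 → 02 b4.
Outer input = (K'⊕opad) ∥ inner = 19 cc 3a 7e 09 5c 5c ∥ 02 b4.
Outer hash (tag): sum = 25+204+58+126+9+92+92+2+180 = 788 → 03 14.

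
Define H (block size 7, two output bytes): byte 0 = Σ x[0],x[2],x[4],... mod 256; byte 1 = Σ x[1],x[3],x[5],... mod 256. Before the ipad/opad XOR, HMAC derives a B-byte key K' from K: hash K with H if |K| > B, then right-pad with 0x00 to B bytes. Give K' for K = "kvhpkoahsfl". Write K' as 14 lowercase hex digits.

7e230000000000

|K| = 11 > B = 7, so first hash the key.
H(K): even-index sum = 638 mod 256 = 126; odd-index sum = 547 mod 256 = 35 → 7e 23.
Zero-pad H(K) = 7e 23 to 7 bytes: K' = 7e 23 00 00 00 00 00.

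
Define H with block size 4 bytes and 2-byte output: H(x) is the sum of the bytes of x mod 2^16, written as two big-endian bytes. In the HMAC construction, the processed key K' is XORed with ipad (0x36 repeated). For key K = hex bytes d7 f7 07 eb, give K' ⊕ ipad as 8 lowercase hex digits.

Key hex bytes d7 f7 07 eb is exactly B = 4 bytes: K' = d7 f7 07 eb.
XOR each byte with 0x36: d7⊕36=e1, f7⊕36=c1, 07⊕36=31, eb⊕36=dd.

e1c131dd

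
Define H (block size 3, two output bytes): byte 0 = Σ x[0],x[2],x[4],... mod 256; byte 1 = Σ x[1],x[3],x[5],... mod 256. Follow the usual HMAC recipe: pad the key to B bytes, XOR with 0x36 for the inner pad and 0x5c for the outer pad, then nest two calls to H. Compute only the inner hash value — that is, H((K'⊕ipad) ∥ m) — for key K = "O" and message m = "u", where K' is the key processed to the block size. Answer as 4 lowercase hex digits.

Key "O" = 4f is 1 byte ≤ B = 3; zero-pad to 3 bytes: K' = 4f 00 00.
K' ⊕ ipad = 79 36 36.
Inner input = 79 36 36 ∥ 75.
Inner hash: even-index sum = 175 mod 256 = 175; odd-index sum = 171 mod 256 = 171 → af ab.

afab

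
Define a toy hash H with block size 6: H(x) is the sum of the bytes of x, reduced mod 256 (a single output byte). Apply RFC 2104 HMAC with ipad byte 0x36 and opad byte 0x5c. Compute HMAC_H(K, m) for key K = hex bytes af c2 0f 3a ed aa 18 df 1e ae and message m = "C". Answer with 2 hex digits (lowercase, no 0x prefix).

87

Key hex bytes af c2 0f 3a ed aa 18 df 1e ae is 10 bytes > B = 6, so hash it first: H(key) = 14, then zero-pad to 6 bytes: K' = 14 00 00 00 00 00.
K' ⊕ ipad = 22 36 36 36 36 36.  K' ⊕ opad = 48 5c 5c 5c 5c 5c.
Inner input = (K'⊕ipad) ∥ m = 22 36 36 36 36 36 ∥ 43.
Inner hash: sum = 34+54+54+54+54+54+67 = 371; mod 256 = 115 → 73.
Outer input = (K'⊕opad) ∥ inner = 48 5c 5c 5c 5c 5c ∥ 73.
Outer hash (tag): sum = 72+92+92+92+92+92+115 = 647; mod 256 = 135 → 87.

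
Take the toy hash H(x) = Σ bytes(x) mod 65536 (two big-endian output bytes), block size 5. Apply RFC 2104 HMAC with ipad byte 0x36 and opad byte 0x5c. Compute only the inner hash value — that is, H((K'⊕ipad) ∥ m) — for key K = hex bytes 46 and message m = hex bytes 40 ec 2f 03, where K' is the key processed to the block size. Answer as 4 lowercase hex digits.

02a6

Key hex bytes 46 is 1 byte ≤ B = 5; zero-pad to 5 bytes: K' = 46 00 00 00 00.
K' ⊕ ipad = 70 36 36 36 36.
Inner input = 70 36 36 36 36 ∥ 40 ec 2f 03.
Inner hash: sum = 112+54+54+54+54+64+236+47+3 = 678 → 02 a6.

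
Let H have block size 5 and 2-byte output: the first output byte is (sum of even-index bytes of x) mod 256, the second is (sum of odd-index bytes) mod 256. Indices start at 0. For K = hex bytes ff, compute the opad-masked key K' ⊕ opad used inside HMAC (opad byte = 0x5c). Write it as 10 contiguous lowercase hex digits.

Key hex bytes ff is 1 byte ≤ B = 5; zero-pad to 5 bytes: K' = ff 00 00 00 00.
XOR each byte with 0x5c: ff⊕5c=a3, 00⊕5c=5c, 00⊕5c=5c, 00⊕5c=5c, 00⊕5c=5c.

a35c5c5c5c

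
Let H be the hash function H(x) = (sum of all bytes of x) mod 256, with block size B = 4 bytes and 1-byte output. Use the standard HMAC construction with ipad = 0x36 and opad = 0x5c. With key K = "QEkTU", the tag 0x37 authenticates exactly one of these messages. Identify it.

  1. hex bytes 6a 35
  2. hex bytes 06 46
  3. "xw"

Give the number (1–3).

Key "QEkTU" = 51 45 6b 54 55 is 5 bytes > B = 4, so hash it first: H(key) = aa, then zero-pad to 4 bytes: K' = aa 00 00 00.
K' ⊕ ipad = 9c 36 36 36; K' ⊕ opad = f6 5c 5c 5c.
m1: inner = H(9c 36 36 36 6a 35) = dd; tag = H(f6 5c 5c 5c dd) = e7
m2: inner = H(9c 36 36 36 06 46) = 8a; tag = H(f6 5c 5c 5c 8a) = 94
m3: inner = H(9c 36 36 36 78 77) = 2d; tag = H(f6 5c 5c 5c 2d) = 37 ← matches

3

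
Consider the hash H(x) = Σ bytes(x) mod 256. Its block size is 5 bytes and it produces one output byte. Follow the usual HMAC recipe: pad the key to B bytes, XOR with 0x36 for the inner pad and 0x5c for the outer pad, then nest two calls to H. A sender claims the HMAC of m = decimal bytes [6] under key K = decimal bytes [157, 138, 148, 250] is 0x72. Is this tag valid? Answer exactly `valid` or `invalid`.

valid

Key decimal bytes [157, 138, 148, 250] = 9d 8a 94 fa is 4 bytes ≤ B = 5; zero-pad to 5 bytes: K' = 9d 8a 94 fa 00.
K' ⊕ ipad = ab bc a2 cc 36; K' ⊕ opad = c1 d6 c8 a6 5c.
Inner hash: sum = 171+188+162+204+54+6 = 785; mod 256 = 17 → 11.
Outer hash (recomputed tag): sum = 193+214+200+166+92+17 = 882; mod 256 = 114 → 72.
Recomputed tag = 72; claimed = 72 → match.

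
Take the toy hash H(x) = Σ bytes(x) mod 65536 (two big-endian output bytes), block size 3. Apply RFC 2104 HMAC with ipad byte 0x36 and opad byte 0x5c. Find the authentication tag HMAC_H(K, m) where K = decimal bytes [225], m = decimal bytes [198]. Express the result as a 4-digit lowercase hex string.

0180

Key decimal bytes [225] = e1 is 1 byte ≤ B = 3; zero-pad to 3 bytes: K' = e1 00 00.
K' ⊕ ipad = d7 36 36.  K' ⊕ opad = bd 5c 5c.
Inner input = (K'⊕ipad) ∥ m = d7 36 36 ∥ c6.
Inner hash: sum = 215+54+54+198 = 521 → 02 09.
Outer input = (K'⊕opad) ∥ inner = bd 5c 5c ∥ 02 09.
Outer hash (tag): sum = 189+92+92+2+9 = 384 → 01 80.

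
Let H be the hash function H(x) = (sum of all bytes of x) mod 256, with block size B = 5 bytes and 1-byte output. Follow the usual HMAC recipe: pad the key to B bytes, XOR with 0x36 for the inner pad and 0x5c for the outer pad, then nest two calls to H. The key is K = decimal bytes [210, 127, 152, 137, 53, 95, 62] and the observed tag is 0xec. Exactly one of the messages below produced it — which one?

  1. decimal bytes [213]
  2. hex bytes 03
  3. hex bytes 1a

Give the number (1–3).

Key decimal bytes [210, 127, 152, 137, 53, 95, 62] = d2 7f 98 89 35 5f 3e is 7 bytes > B = 5, so hash it first: H(key) = 44, then zero-pad to 5 bytes: K' = 44 00 00 00 00.
K' ⊕ ipad = 72 36 36 36 36; K' ⊕ opad = 18 5c 5c 5c 5c.
m1: inner = H(72 36 36 36 36 d5) = 1f; tag = H(18 5c 5c 5c 5c 1f) = a7
m2: inner = H(72 36 36 36 36 03) = 4d; tag = H(18 5c 5c 5c 5c 4d) = d5
m3: inner = H(72 36 36 36 36 1a) = 64; tag = H(18 5c 5c 5c 5c 64) = ec ← matches

3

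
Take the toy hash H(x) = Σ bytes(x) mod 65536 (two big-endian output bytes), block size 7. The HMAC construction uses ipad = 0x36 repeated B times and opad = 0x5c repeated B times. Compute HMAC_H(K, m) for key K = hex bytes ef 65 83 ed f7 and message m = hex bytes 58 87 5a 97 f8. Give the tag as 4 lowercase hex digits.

0496

Key hex bytes ef 65 83 ed f7 is 5 bytes ≤ B = 7; zero-pad to 7 bytes: K' = ef 65 83 ed f7 00 00.
K' ⊕ ipad = d9 53 b5 db c1 36 36.  K' ⊕ opad = b3 39 df b1 ab 5c 5c.
Inner input = (K'⊕ipad) ∥ m = d9 53 b5 db c1 36 36 ∥ 58 87 5a 97 f8.
Inner hash: sum = 217+83+181+219+193+54+54+88+135+90+151+248 = 1713 → 06 b1.
Outer input = (K'⊕opad) ∥ inner = b3 39 df b1 ab 5c 5c ∥ 06 b1.
Outer hash (tag): sum = 179+57+223+177+171+92+92+6+177 = 1174 → 04 96.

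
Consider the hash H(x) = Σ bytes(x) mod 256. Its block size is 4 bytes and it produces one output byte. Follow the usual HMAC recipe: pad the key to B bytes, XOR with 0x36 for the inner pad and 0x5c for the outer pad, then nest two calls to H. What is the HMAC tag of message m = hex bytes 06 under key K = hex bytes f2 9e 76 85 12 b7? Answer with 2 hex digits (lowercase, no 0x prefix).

26

Key hex bytes f2 9e 76 85 12 b7 is 6 bytes > B = 4, so hash it first: H(key) = 54, then zero-pad to 4 bytes: K' = 54 00 00 00.
K' ⊕ ipad = 62 36 36 36.  K' ⊕ opad = 08 5c 5c 5c.
Inner input = (K'⊕ipad) ∥ m = 62 36 36 36 ∥ 06.
Inner hash: sum = 98+54+54+54+6 = 266; mod 256 = 10 → 0a.
Outer input = (K'⊕opad) ∥ inner = 08 5c 5c 5c ∥ 0a.
Outer hash (tag): sum = 8+92+92+92+10 = 294; mod 256 = 38 → 26.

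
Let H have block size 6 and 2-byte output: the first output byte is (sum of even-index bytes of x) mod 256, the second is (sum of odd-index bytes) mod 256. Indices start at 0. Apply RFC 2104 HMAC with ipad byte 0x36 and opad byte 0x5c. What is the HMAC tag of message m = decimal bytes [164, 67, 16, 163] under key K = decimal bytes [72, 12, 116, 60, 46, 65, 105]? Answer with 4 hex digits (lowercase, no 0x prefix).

Key decimal bytes [72, 12, 116, 60, 46, 65, 105] = 48 0c 74 3c 2e 41 69 is 7 bytes > B = 6, so hash it first: H(key) = 53 89, then zero-pad to 6 bytes: K' = 53 89 00 00 00 00.
K' ⊕ ipad = 65 bf 36 36 36 36.  K' ⊕ opad = 0f d5 5c 5c 5c 5c.
Inner input = (K'⊕ipad) ∥ m = 65 bf 36 36 36 36 ∥ a4 43 10 a3.
Inner hash: even-index sum = 389 mod 256 = 133; odd-index sum = 529 mod 256 = 17 → 85 11.
Outer input = (K'⊕opad) ∥ inner = 0f d5 5c 5c 5c 5c ∥ 85 11.
Outer hash (tag): even-index sum = 332 mod 256 = 76; odd-index sum = 414 mod 256 = 158 → 4c 9e.

4c9e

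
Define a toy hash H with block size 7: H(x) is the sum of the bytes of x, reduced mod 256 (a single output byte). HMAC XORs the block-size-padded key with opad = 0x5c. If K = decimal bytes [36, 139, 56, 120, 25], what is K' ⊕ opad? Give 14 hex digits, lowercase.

Key decimal bytes [36, 139, 56, 120, 25] = 24 8b 38 78 19 is 5 bytes ≤ B = 7; zero-pad to 7 bytes: K' = 24 8b 38 78 19 00 00.
XOR each byte with 0x5c: 24⊕5c=78, 8b⊕5c=d7, 38⊕5c=64, 78⊕5c=24, 19⊕5c=45, 00⊕5c=5c, 00⊕5c=5c.

78d76424455c5c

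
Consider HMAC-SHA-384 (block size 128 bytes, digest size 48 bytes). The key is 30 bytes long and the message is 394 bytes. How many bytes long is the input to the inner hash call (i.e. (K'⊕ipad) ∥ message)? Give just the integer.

522

Key is 30 ≤ 128 bytes, zero-padded: |K'| = 128.
Inner input = (K'⊕ipad) ∥ m → 128 + 394 = 522 bytes.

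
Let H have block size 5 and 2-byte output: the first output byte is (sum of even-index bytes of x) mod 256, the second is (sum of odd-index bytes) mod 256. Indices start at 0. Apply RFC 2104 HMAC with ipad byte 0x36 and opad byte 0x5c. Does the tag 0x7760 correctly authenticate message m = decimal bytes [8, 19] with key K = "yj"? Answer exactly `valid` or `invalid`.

Key "yj" = 79 6a is 2 bytes ≤ B = 5; zero-pad to 5 bytes: K' = 79 6a 00 00 00.
K' ⊕ ipad = 4f 5c 36 36 36; K' ⊕ opad = 25 36 5c 5c 5c.
Inner hash: even-index sum = 206 mod 256 = 206; odd-index sum = 154 mod 256 = 154 → ce 9a.
Outer hash (recomputed tag): even-index sum = 375 mod 256 = 119; odd-index sum = 352 mod 256 = 96 → 77 60.
Recomputed tag = 7760; claimed = 7760 → match.

valid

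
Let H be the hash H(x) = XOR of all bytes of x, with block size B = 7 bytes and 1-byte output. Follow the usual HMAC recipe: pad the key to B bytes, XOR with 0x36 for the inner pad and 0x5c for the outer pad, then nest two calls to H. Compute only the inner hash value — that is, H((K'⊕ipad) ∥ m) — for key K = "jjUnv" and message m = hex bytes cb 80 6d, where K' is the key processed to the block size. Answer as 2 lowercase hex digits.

5d

Key "jjUnv" = 6a 6a 55 6e 76 is 5 bytes ≤ B = 7; zero-pad to 7 bytes: K' = 6a 6a 55 6e 76 00 00.
K' ⊕ ipad = 5c 5c 63 58 40 36 36.
Inner input = 5c 5c 63 58 40 36 36 ∥ cb 80 6d.
Inner hash: XOR 5c⊕5c⊕63⊕58⊕40⊕36⊕36⊕cb⊕80⊕6d = 5d.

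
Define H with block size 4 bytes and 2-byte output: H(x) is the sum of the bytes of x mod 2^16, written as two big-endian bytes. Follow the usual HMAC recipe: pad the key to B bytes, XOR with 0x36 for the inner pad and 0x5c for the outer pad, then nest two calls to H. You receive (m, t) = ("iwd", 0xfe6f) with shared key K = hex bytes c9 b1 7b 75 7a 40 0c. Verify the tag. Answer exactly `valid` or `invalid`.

invalid

Key hex bytes c9 b1 7b 75 7a 40 0c is 7 bytes > B = 4, so hash it first: H(key) = 03 30, then zero-pad to 4 bytes: K' = 03 30 00 00.
K' ⊕ ipad = 35 06 36 36; K' ⊕ opad = 5f 6c 5c 5c.
Inner hash: sum = 53+6+54+54+105+119+100 = 491 → 01 eb.
Outer hash (recomputed tag): sum = 95+108+92+92+1+235 = 623 → 02 6f.
Recomputed tag = 026f; claimed = fe6f → mismatch.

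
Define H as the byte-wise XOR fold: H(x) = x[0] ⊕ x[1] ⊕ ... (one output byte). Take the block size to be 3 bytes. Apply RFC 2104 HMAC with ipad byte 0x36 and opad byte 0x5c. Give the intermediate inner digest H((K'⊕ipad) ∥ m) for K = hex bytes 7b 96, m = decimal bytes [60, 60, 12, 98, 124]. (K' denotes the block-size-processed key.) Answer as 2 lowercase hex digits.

Key hex bytes 7b 96 is 2 bytes ≤ B = 3; zero-pad to 3 bytes: K' = 7b 96 00.
K' ⊕ ipad = 4d a0 36.
Inner input = 4d a0 36 ∥ 3c 3c 0c 62 7c.
Inner hash: XOR 4d⊕a0⊕36⊕3c⊕3c⊕0c⊕62⊕7c = c9.

c9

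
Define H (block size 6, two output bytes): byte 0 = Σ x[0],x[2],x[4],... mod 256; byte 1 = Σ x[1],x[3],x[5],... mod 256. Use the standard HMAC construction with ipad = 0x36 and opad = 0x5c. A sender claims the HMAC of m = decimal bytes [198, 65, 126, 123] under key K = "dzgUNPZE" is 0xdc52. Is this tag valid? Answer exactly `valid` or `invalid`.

Key "dzgUNPZE" = 64 7a 67 55 4e 50 5a 45 is 8 bytes > B = 6, so hash it first: H(key) = 73 64, then zero-pad to 6 bytes: K' = 73 64 00 00 00 00.
K' ⊕ ipad = 45 52 36 36 36 36; K' ⊕ opad = 2f 38 5c 5c 5c 5c.
Inner hash: even-index sum = 501 mod 256 = 245; odd-index sum = 378 mod 256 = 122 → f5 7a.
Outer hash (recomputed tag): even-index sum = 476 mod 256 = 220; odd-index sum = 362 mod 256 = 106 → dc 6a.
Recomputed tag = dc6a; claimed = dc52 → mismatch.

invalid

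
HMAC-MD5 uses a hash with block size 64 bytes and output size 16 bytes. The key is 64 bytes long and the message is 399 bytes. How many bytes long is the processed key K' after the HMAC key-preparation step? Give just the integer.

64

Key is 64 ≤ 64 bytes, zero-padded: |K'| = 64.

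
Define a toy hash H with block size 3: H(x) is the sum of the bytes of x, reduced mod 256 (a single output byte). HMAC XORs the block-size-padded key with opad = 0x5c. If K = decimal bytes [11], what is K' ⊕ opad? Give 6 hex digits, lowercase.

575c5c

Key decimal bytes [11] = 0b is 1 byte ≤ B = 3; zero-pad to 3 bytes: K' = 0b 00 00.
XOR each byte with 0x5c: 0b⊕5c=57, 00⊕5c=5c, 00⊕5c=5c.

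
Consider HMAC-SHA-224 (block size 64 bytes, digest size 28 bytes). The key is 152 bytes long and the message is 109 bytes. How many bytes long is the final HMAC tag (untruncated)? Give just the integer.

The tag is one SHA-224 digest: 28 bytes.

28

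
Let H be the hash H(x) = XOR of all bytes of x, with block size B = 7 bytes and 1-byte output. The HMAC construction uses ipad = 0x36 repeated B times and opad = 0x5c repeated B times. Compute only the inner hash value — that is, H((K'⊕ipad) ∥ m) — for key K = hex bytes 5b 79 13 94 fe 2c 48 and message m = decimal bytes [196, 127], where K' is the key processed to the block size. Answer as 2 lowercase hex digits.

Key hex bytes 5b 79 13 94 fe 2c 48 is exactly B = 7 bytes: K' = 5b 79 13 94 fe 2c 48.
K' ⊕ ipad = 6d 4f 25 a2 c8 1a 7e.
Inner input = 6d 4f 25 a2 c8 1a 7e ∥ c4 7f.
Inner hash: XOR 6d⊕4f⊕25⊕a2⊕c8⊕1a⊕7e⊕c4⊕7f = b2.

b2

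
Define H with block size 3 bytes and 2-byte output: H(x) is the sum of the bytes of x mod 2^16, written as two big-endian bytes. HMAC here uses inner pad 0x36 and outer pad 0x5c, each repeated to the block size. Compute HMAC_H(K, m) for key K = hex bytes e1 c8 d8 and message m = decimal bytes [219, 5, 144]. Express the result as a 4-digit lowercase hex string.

020c

Key hex bytes e1 c8 d8 is exactly B = 3 bytes: K' = e1 c8 d8.
K' ⊕ ipad = d7 fe ee.  K' ⊕ opad = bd 94 84.
Inner input = (K'⊕ipad) ∥ m = d7 fe ee ∥ db 05 90.
Inner hash: sum = 215+254+238+219+5+144 = 1075 → 04 33.
Outer input = (K'⊕opad) ∥ inner = bd 94 84 ∥ 04 33.
Outer hash (tag): sum = 189+148+132+4+51 = 524 → 02 0c.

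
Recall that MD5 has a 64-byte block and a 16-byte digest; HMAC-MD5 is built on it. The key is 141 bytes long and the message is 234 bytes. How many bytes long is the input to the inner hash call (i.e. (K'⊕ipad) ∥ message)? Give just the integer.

Key is 141 > 64 bytes, so it is hashed to 16 bytes then zero-padded to 64: |K'| = 64.
Inner input = (K'⊕ipad) ∥ m → 64 + 234 = 298 bytes.

298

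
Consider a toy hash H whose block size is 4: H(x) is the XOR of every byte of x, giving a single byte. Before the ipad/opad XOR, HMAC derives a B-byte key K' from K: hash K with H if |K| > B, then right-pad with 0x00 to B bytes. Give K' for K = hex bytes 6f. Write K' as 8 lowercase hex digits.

6f000000

Key hex bytes 6f is 1 byte ≤ B = 4; zero-pad to 4 bytes: K' = 6f 00 00 00.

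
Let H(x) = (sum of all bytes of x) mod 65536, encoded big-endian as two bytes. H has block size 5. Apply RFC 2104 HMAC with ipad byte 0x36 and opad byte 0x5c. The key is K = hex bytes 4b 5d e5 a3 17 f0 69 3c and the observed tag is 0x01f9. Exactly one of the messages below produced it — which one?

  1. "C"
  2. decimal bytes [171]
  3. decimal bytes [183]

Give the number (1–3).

Key hex bytes 4b 5d e5 a3 17 f0 69 3c is 8 bytes > B = 5, so hash it first: H(key) = 03 dc, then zero-pad to 5 bytes: K' = 03 dc 00 00 00.
K' ⊕ ipad = 35 ea 36 36 36; K' ⊕ opad = 5f 80 5c 5c 5c.
m1: inner = H(35 ea 36 36 36 43) = 02 04; tag = H(5f 80 5c 5c 5c 02 04) = 01f9 ← matches
m2: inner = H(35 ea 36 36 36 ab) = 02 6c; tag = H(5f 80 5c 5c 5c 02 6c) = 0261
m3: inner = H(35 ea 36 36 36 b7) = 02 78; tag = H(5f 80 5c 5c 5c 02 78) = 026d

1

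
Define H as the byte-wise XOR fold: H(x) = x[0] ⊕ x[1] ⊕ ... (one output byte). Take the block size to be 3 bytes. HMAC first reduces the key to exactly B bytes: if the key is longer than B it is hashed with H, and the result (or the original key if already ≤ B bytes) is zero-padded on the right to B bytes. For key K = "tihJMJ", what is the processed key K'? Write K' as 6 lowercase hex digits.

380000

|K| = 6 > B = 3, so first hash the key.
H(K): XOR 74⊕69⊕68⊕4a⊕4d⊕4a = 38.
Zero-pad H(K) = 38 to 3 bytes: K' = 38 00 00.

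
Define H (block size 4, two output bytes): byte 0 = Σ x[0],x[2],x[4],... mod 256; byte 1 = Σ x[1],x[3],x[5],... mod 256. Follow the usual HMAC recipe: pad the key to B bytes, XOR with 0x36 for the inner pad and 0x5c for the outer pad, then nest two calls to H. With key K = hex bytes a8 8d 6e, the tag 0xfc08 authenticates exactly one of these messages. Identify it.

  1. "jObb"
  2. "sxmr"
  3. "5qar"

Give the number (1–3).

2

Key hex bytes a8 8d 6e is 3 bytes ≤ B = 4; zero-pad to 4 bytes: K' = a8 8d 6e 00.
K' ⊕ ipad = 9e bb 58 36; K' ⊕ opad = f4 d1 32 5c.
m1: inner = H(9e bb 58 36 6a 4f 62 62) = c2 a2; tag = H(f4 d1 32 5c c2 a2) = e8cf
m2: inner = H(9e bb 58 36 73 78 6d 72) = d6 db; tag = H(f4 d1 32 5c d6 db) = fc08 ← matches
m3: inner = H(9e bb 58 36 35 71 61 72) = 8c d4; tag = H(f4 d1 32 5c 8c d4) = b201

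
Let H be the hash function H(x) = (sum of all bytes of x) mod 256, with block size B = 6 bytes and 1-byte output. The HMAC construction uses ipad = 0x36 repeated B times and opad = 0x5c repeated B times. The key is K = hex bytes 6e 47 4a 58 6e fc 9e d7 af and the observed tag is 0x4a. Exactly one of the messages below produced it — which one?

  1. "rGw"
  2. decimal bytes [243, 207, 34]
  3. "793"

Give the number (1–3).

Key hex bytes 6e 47 4a 58 6e fc 9e d7 af is 9 bytes > B = 6, so hash it first: H(key) = e5, then zero-pad to 6 bytes: K' = e5 00 00 00 00 00.
K' ⊕ ipad = d3 36 36 36 36 36; K' ⊕ opad = b9 5c 5c 5c 5c 5c.
m1: inner = H(d3 36 36 36 36 36 72 47 77) = 11; tag = H(b9 5c 5c 5c 5c 5c 11) = 96
m2: inner = H(d3 36 36 36 36 36 f3 cf 22) = c5; tag = H(b9 5c 5c 5c 5c 5c c5) = 4a ← matches
m3: inner = H(d3 36 36 36 36 36 37 39 33) = 84; tag = H(b9 5c 5c 5c 5c 5c 84) = 09

2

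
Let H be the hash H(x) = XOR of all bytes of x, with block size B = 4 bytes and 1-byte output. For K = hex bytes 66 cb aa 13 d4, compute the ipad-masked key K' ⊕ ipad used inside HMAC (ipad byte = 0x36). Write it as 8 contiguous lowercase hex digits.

Key hex bytes 66 cb aa 13 d4 is 5 bytes > B = 4, so hash it first: H(key) = c0, then zero-pad to 4 bytes: K' = c0 00 00 00.
XOR each byte with 0x36: c0⊕36=f6, 00⊕36=36, 00⊕36=36, 00⊕36=36.

f6363636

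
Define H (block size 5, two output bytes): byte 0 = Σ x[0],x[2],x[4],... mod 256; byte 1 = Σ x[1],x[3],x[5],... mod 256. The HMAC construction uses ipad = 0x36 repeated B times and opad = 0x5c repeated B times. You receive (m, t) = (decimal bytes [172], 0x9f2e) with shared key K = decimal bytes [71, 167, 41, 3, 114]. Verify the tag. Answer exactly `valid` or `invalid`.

Key decimal bytes [71, 167, 41, 3, 114] = 47 a7 29 03 72 is exactly B = 5 bytes: K' = 47 a7 29 03 72.
K' ⊕ ipad = 71 91 1f 35 44; K' ⊕ opad = 1b fb 75 5f 2e.
Inner hash: even-index sum = 212 mod 256 = 212; odd-index sum = 370 mod 256 = 114 → d4 72.
Outer hash (recomputed tag): even-index sum = 304 mod 256 = 48; odd-index sum = 558 mod 256 = 46 → 30 2e.
Recomputed tag = 302e; claimed = 9f2e → mismatch.

invalid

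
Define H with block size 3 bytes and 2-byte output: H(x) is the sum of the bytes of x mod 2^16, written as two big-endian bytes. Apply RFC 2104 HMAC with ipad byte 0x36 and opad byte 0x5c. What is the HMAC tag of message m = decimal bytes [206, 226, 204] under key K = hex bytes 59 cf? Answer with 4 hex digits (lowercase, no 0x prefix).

Key hex bytes 59 cf is 2 bytes ≤ B = 3; zero-pad to 3 bytes: K' = 59 cf 00.
K' ⊕ ipad = 6f f9 36.  K' ⊕ opad = 05 93 5c.
Inner input = (K'⊕ipad) ∥ m = 6f f9 36 ∥ ce e2 cc.
Inner hash: sum = 111+249+54+206+226+204 = 1050 → 04 1a.
Outer input = (K'⊕opad) ∥ inner = 05 93 5c ∥ 04 1a.
Outer hash (tag): sum = 5+147+92+4+26 = 274 → 01 12.

0112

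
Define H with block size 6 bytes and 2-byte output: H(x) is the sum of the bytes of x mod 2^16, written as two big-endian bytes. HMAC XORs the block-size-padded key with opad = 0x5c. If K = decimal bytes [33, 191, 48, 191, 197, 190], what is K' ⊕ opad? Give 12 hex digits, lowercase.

7de36ce399e2

Key decimal bytes [33, 191, 48, 191, 197, 190] = 21 bf 30 bf c5 be is exactly B = 6 bytes: K' = 21 bf 30 bf c5 be.
XOR each byte with 0x5c: 21⊕5c=7d, bf⊕5c=e3, 30⊕5c=6c, bf⊕5c=e3, c5⊕5c=99, be⊕5c=e2.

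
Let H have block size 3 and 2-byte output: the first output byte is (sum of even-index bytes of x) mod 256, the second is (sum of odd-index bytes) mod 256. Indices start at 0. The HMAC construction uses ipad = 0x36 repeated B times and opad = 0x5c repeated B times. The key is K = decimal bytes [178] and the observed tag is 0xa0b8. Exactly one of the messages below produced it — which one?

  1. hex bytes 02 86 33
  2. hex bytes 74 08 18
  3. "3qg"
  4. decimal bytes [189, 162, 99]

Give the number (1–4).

Key decimal bytes [178] = b2 is 1 byte ≤ B = 3; zero-pad to 3 bytes: K' = b2 00 00.
K' ⊕ ipad = 84 36 36; K' ⊕ opad = ee 5c 5c.
m1: inner = H(84 36 36 02 86 33) = 40 6b; tag = H(ee 5c 5c 40 6b) = b59c
m2: inner = H(84 36 36 74 08 18) = c2 c2; tag = H(ee 5c 5c c2 c2) = 0c1e
m3: inner = H(84 36 36 33 71 67) = 2b d0; tag = H(ee 5c 5c 2b d0) = 1a87
m4: inner = H(84 36 36 bd a2 63) = 5c 56; tag = H(ee 5c 5c 5c 56) = a0b8 ← matches

4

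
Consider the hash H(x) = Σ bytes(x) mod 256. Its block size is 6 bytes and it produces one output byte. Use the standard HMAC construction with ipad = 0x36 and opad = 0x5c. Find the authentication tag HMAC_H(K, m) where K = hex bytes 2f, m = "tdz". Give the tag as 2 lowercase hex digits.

b8

Key hex bytes 2f is 1 byte ≤ B = 6; zero-pad to 6 bytes: K' = 2f 00 00 00 00 00.
K' ⊕ ipad = 19 36 36 36 36 36.  K' ⊕ opad = 73 5c 5c 5c 5c 5c.
Inner input = (K'⊕ipad) ∥ m = 19 36 36 36 36 36 ∥ 74 64 7a.
Inner hash: sum = 25+54+54+54+54+54+116+100+122 = 633; mod 256 = 121 → 79.
Outer input = (K'⊕opad) ∥ inner = 73 5c 5c 5c 5c 5c ∥ 79.
Outer hash (tag): sum = 115+92+92+92+92+92+121 = 696; mod 256 = 184 → b8.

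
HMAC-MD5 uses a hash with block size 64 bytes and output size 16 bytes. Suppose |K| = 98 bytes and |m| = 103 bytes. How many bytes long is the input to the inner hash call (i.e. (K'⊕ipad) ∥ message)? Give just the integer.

Key is 98 > 64 bytes, so it is hashed to 16 bytes then zero-padded to 64: |K'| = 64.
Inner input = (K'⊕ipad) ∥ m → 64 + 103 = 167 bytes.

167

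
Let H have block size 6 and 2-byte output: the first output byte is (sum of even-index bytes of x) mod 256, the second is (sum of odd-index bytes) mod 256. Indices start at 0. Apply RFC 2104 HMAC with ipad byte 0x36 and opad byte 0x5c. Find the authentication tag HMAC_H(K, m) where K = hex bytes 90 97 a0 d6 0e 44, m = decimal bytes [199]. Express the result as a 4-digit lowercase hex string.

5560

Key hex bytes 90 97 a0 d6 0e 44 is exactly B = 6 bytes: K' = 90 97 a0 d6 0e 44.
K' ⊕ ipad = a6 a1 96 e0 38 72.  K' ⊕ opad = cc cb fc 8a 52 18.
Inner input = (K'⊕ipad) ∥ m = a6 a1 96 e0 38 72 ∥ c7.
Inner hash: even-index sum = 571 mod 256 = 59; odd-index sum = 499 mod 256 = 243 → 3b f3.
Outer input = (K'⊕opad) ∥ inner = cc cb fc 8a 52 18 ∥ 3b f3.
Outer hash (tag): even-index sum = 597 mod 256 = 85; odd-index sum = 608 mod 256 = 96 → 55 60.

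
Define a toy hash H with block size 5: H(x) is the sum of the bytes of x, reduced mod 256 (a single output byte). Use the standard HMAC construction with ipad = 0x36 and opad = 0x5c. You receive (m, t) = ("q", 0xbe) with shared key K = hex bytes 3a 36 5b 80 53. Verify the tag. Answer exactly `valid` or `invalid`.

invalid

Key hex bytes 3a 36 5b 80 53 is exactly B = 5 bytes: K' = 3a 36 5b 80 53.
K' ⊕ ipad = 0c 00 6d b6 65; K' ⊕ opad = 66 6a 07 dc 0f.
Inner hash: sum = 12+0+109+182+101+113 = 517; mod 256 = 5 → 05.
Outer hash (recomputed tag): sum = 102+106+7+220+15+5 = 455; mod 256 = 199 → c7.
Recomputed tag = c7; claimed = be → mismatch.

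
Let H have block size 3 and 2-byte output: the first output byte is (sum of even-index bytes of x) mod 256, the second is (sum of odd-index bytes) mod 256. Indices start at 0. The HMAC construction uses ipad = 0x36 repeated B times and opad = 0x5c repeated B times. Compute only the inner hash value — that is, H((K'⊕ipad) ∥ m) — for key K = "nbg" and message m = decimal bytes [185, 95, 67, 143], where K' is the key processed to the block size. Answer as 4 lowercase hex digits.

Key "nbg" = 6e 62 67 is exactly B = 3 bytes: K' = 6e 62 67.
K' ⊕ ipad = 58 54 51.
Inner input = 58 54 51 ∥ b9 5f 43 8f.
Inner hash: even-index sum = 407 mod 256 = 151; odd-index sum = 336 mod 256 = 80 → 97 50.

9750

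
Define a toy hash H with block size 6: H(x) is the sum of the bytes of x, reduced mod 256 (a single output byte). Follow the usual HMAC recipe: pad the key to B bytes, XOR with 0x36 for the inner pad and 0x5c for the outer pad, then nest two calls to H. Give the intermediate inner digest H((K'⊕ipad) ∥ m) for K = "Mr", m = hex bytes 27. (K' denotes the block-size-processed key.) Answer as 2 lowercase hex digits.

Key "Mr" = 4d 72 is 2 bytes ≤ B = 6; zero-pad to 6 bytes: K' = 4d 72 00 00 00 00.
K' ⊕ ipad = 7b 44 36 36 36 36.
Inner input = 7b 44 36 36 36 36 ∥ 27.
Inner hash: sum = 123+68+54+54+54+54+39 = 446; mod 256 = 190 → be.

be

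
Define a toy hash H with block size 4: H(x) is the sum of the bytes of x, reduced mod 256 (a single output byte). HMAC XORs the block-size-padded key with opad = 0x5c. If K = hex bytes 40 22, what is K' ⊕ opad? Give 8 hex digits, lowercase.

Key hex bytes 40 22 is 2 bytes ≤ B = 4; zero-pad to 4 bytes: K' = 40 22 00 00.
XOR each byte with 0x5c: 40⊕5c=1c, 22⊕5c=7e, 00⊕5c=5c, 00⊕5c=5c.

1c7e5c5c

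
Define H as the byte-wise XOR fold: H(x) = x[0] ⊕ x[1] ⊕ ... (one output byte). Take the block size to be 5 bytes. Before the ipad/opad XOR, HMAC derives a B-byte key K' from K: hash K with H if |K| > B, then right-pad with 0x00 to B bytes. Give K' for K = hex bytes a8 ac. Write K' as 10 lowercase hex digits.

Key hex bytes a8 ac is 2 bytes ≤ B = 5; zero-pad to 5 bytes: K' = a8 ac 00 00 00.

a8ac000000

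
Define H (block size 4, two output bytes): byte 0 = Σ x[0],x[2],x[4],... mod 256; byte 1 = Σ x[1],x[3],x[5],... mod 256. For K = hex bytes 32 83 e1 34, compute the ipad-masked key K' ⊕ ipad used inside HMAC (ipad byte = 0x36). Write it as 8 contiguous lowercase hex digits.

04b5d702

Key hex bytes 32 83 e1 34 is exactly B = 4 bytes: K' = 32 83 e1 34.
XOR each byte with 0x36: 32⊕36=04, 83⊕36=b5, e1⊕36=d7, 34⊕36=02.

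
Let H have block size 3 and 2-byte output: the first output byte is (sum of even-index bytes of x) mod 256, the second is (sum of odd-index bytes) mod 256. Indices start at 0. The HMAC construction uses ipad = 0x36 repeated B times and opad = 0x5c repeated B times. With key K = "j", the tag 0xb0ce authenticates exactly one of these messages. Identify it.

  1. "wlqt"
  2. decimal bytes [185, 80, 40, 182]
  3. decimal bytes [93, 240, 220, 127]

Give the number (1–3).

1

Key "j" = 6a is 1 byte ≤ B = 3; zero-pad to 3 bytes: K' = 6a 00 00.
K' ⊕ ipad = 5c 36 36; K' ⊕ opad = 36 5c 5c.
m1: inner = H(5c 36 36 77 6c 71 74) = 72 1e; tag = H(36 5c 5c 72 1e) = b0ce ← matches
m2: inner = H(5c 36 36 b9 50 28 b6) = 98 17; tag = H(36 5c 5c 98 17) = a9f4
m3: inner = H(5c 36 36 5d f0 dc 7f) = 01 6f; tag = H(36 5c 5c 01 6f) = 015d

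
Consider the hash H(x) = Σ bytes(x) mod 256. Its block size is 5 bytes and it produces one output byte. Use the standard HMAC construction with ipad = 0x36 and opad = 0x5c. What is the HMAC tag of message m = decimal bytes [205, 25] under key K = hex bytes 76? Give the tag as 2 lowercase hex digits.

98

Key hex bytes 76 is 1 byte ≤ B = 5; zero-pad to 5 bytes: K' = 76 00 00 00 00.
K' ⊕ ipad = 40 36 36 36 36.  K' ⊕ opad = 2a 5c 5c 5c 5c.
Inner input = (K'⊕ipad) ∥ m = 40 36 36 36 36 ∥ cd 19.
Inner hash: sum = 64+54+54+54+54+205+25 = 510; mod 256 = 254 → fe.
Outer input = (K'⊕opad) ∥ inner = 2a 5c 5c 5c 5c ∥ fe.
Outer hash (tag): sum = 42+92+92+92+92+254 = 664; mod 256 = 152 → 98.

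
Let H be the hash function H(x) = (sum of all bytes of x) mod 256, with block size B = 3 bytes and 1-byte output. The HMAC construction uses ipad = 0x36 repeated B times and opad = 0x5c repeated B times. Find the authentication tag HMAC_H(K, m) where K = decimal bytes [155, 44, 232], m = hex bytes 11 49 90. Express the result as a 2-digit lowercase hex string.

Key decimal bytes [155, 44, 232] = 9b 2c e8 is exactly B = 3 bytes: K' = 9b 2c e8.
K' ⊕ ipad = ad 1a de.  K' ⊕ opad = c7 70 b4.
Inner input = (K'⊕ipad) ∥ m = ad 1a de ∥ 11 49 90.
Inner hash: sum = 173+26+222+17+73+144 = 655; mod 256 = 143 → 8f.
Outer input = (K'⊕opad) ∥ inner = c7 70 b4 ∥ 8f.
Outer hash (tag): sum = 199+112+180+143 = 634; mod 256 = 122 → 7a.

7a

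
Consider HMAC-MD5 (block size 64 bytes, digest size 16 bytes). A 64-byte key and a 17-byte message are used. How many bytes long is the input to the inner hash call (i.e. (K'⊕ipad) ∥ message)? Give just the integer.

Key is 64 ≤ 64 bytes, zero-padded: |K'| = 64.
Inner input = (K'⊕ipad) ∥ m → 64 + 17 = 81 bytes.

81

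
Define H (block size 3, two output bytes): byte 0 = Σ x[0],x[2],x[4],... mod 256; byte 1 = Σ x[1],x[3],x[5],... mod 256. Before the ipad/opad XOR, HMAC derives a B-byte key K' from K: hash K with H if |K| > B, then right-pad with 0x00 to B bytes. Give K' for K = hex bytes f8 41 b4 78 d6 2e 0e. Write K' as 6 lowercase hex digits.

|K| = 7 > B = 3, so first hash the key.
H(K): even-index sum = 656 mod 256 = 144; odd-index sum = 231 mod 256 = 231 → 90 e7.
Zero-pad H(K) = 90 e7 to 3 bytes: K' = 90 e7 00.

90e700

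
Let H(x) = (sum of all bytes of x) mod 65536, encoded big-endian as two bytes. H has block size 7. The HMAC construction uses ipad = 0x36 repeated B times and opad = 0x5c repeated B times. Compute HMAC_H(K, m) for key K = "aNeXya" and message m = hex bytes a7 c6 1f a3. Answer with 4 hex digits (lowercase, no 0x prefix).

Key "aNeXya" = 61 4e 65 58 79 61 is 6 bytes ≤ B = 7; zero-pad to 7 bytes: K' = 61 4e 65 58 79 61 00.
K' ⊕ ipad = 57 78 53 6e 4f 57 36.  K' ⊕ opad = 3d 12 39 04 25 3d 5c.
Inner input = (K'⊕ipad) ∥ m = 57 78 53 6e 4f 57 36 ∥ a7 c6 1f a3.
Inner hash: sum = 87+120+83+110+79+87+54+167+198+31+163 = 1179 → 04 9b.
Outer input = (K'⊕opad) ∥ inner = 3d 12 39 04 25 3d 5c ∥ 04 9b.
Outer hash (tag): sum = 61+18+57+4+37+61+92+4+155 = 489 → 01 e9.

01e9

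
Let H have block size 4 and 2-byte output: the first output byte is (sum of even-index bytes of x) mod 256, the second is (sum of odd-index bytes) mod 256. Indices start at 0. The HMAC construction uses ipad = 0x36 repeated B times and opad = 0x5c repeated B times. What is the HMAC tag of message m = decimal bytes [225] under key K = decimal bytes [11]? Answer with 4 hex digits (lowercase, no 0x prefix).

Key decimal bytes [11] = 0b is 1 byte ≤ B = 4; zero-pad to 4 bytes: K' = 0b 00 00 00.
K' ⊕ ipad = 3d 36 36 36.  K' ⊕ opad = 57 5c 5c 5c.
Inner input = (K'⊕ipad) ∥ m = 3d 36 36 36 ∥ e1.
Inner hash: even-index sum = 340 mod 256 = 84; odd-index sum = 108 mod 256 = 108 → 54 6c.
Outer input = (K'⊕opad) ∥ inner = 57 5c 5c 5c ∥ 54 6c.
Outer hash (tag): even-index sum = 263 mod 256 = 7; odd-index sum = 292 mod 256 = 36 → 07 24.

0724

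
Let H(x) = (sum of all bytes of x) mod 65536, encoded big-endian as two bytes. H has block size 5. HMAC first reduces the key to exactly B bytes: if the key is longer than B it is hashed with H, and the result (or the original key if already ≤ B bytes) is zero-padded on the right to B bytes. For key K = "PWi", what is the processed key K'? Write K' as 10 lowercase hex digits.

5057690000

Key "PWi" = 50 57 69 is 3 bytes ≤ B = 5; zero-pad to 5 bytes: K' = 50 57 69 00 00.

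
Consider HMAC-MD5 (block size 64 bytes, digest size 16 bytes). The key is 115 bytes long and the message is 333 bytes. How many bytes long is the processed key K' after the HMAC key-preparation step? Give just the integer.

64

Key is 115 > 64 bytes, so it is hashed to 16 bytes then zero-padded to 64: |K'| = 64.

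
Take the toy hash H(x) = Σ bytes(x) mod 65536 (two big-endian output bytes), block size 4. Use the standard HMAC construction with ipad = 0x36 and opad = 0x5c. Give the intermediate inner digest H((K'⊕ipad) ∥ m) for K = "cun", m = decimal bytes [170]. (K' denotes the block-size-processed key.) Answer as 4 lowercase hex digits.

Key "cun" = 63 75 6e is 3 bytes ≤ B = 4; zero-pad to 4 bytes: K' = 63 75 6e 00.
K' ⊕ ipad = 55 43 58 36.
Inner input = 55 43 58 36 ∥ aa.
Inner hash: sum = 85+67+88+54+170 = 464 → 01 d0.

01d0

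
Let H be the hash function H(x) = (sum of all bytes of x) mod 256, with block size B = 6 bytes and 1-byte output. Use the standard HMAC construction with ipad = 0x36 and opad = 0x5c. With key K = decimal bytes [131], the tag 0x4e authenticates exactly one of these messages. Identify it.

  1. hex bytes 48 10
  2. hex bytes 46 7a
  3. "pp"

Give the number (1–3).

Key decimal bytes [131] = 83 is 1 byte ≤ B = 6; zero-pad to 6 bytes: K' = 83 00 00 00 00 00.
K' ⊕ ipad = b5 36 36 36 36 36; K' ⊕ opad = df 5c 5c 5c 5c 5c.
m1: inner = H(b5 36 36 36 36 36 48 10) = 1b; tag = H(df 5c 5c 5c 5c 5c 1b) = c6
m2: inner = H(b5 36 36 36 36 36 46 7a) = 83; tag = H(df 5c 5c 5c 5c 5c 83) = 2e
m3: inner = H(b5 36 36 36 36 36 70 70) = a3; tag = H(df 5c 5c 5c 5c 5c a3) = 4e ← matches

3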